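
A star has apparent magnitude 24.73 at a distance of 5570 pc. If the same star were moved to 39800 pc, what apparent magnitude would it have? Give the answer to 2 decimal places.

m ≈ 29.00

Flux ∝ 1/d², so Δm = 5 log₁₀(d₂/d₁) = 5 log₁₀(39800/5570) = 4.270
m₂ = m₁ + Δm = 24.73 + (4.270) = 29.000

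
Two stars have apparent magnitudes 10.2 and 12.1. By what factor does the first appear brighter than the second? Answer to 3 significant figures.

5.75

Magnitude difference = -1.9
Flux ratio = 10^(−0.4 Δm) = 10^(−0.4 × -1.9) = 10^0.760 = 5.754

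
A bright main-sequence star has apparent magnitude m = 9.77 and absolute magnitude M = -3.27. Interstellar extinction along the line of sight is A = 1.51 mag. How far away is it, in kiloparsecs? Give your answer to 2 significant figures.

m − M = 5 log₁₀(d/10 pc) + A  ⇒  9.77 − (-3.27) − 1.51 = 5 log₁₀(d/10)
11.530 = 5 log₁₀(d/10)
log₁₀ d = (m − M − A)/5 + 1 = 3.3060
d = 10^3.3060 = 2023 pc
= 2.023 kpc

d ≈ 2.0 kpc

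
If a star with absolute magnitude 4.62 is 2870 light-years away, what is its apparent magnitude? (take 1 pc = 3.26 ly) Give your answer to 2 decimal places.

m ≈ 14.34

d = 2870 ly / 3.26 = 880.4 pc
m = M + 5 log₁₀ d − 5 = 4.62 + 5·2.9447 − 5 = 14.343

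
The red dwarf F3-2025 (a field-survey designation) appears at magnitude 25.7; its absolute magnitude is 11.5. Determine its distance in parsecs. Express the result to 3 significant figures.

d ≈ 6920 pc

μ = m − M = 14.200
m − M = 5 log₁₀ d − 5
log₁₀ d = (m − M)/5 + 1 = 3.8400
d = 10^3.8400 = 6918 pc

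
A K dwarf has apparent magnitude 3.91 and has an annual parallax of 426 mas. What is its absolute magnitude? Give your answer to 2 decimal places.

M ≈ 7.06

p = 426 mas = 0.426″ → d = 1/p = 2.347 pc
5 log₁₀(d/10 pc) = 5 log₁₀(2.347) − 5 = -3.147
M = m − 5 log₁₀(d/10) = 3.91 + 3.147 = 7.057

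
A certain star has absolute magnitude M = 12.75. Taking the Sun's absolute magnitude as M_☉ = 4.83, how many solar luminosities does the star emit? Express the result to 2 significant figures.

M − M_☉ = 12.75 − 4.83 = 7.920
L/L_☉ = 10^(−0.4 (M − M_☉)) = 10^-3.168 = 6.792×10^-4

L/L_☉ ≈ 6.8×10^-4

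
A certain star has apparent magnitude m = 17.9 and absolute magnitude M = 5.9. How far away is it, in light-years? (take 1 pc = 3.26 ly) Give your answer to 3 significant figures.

d ≈ 8190 ly

μ = m − M = 12.000
m − M = 5 log₁₀ d − 5
log₁₀ d = (m − M)/5 + 1 = 3.4000
d = 10^3.4000 = 2512 pc
= 8189 ly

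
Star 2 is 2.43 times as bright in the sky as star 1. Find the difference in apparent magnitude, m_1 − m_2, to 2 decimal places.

m_1 − m_2 ≈ 0.96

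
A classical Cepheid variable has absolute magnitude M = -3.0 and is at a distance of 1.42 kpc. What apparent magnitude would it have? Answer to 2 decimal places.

d = 1.42 kpc = 1420 pc
m = M + 5 log₁₀ d − 5 = -3.0 + 5·3.1523 − 5 = 7.761

m ≈ 7.76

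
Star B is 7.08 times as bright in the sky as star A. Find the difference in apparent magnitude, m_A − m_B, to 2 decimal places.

m_A − m_B ≈ 2.13

Pogson: Δm = −2.5 log₁₀(ratio) = −2.5 log₁₀(7.08) = −2.5 × 0.8500 = -2.125
Star B is brighter so has the smaller magnitude: m_A − m_B is positive.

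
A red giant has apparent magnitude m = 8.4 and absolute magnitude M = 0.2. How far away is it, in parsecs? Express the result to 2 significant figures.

d ≈ 440 pc

Distance modulus: m − M = 8.4 − (0.2) = 8.200
m − M = 5 log₁₀ d − 5
log₁₀ d = (m − M)/5 + 1 = 2.6400
d = 10^2.6400 = 436.5 pc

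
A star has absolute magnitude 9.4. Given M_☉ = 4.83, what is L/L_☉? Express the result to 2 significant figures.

L/L_☉ ≈ 0.015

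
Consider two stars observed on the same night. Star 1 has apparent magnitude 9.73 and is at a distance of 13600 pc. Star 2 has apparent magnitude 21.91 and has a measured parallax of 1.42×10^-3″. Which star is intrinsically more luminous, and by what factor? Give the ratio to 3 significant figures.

Star 1: M = m − 5 log₁₀ d + 5 = 9.73 − 5·4.1335 + 5 = -5.938
Star 2: d = 1/p = 1/1.42×10^-3″ = 704.2 pc
Star 2: M = m − 5 log₁₀ d + 5 = 21.91 − 5·2.8477 + 5 = 12.671
ΔM = M_1 − M_2 = -5.938 − (12.671) = -18.609; smaller M is more luminous → Star 1.
L ratio = 10^(0.4 |ΔM|) = 10^7.444 = 2.778×10^7

Star 1 is more luminous, by a factor of 2.78×10^7.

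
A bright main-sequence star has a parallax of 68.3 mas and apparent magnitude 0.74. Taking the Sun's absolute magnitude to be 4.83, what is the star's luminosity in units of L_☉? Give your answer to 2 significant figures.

d = 1/p = 1000/68.3 mas = 14.64 pc
M = m − 5 log₁₀ d + 5 = 0.74 − 5·1.1656 + 5 = -0.088
M − M_☉ = -0.088 − 4.83 = -4.918
L/L_☉ = 10^(−0.4 × -4.918) = 92.72

L/L_☉ ≈ 93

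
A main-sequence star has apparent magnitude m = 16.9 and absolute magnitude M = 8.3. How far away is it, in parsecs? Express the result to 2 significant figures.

μ = m − M = 8.600
m − M = 5 log₁₀ d − 5
log₁₀ d = (m − M)/5 + 1 = 2.7200
d = 10^2.7200 = 524.8 pc

d ≈ 520 pc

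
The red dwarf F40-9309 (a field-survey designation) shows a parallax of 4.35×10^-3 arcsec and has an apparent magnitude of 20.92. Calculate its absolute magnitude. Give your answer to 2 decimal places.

M ≈ 14.11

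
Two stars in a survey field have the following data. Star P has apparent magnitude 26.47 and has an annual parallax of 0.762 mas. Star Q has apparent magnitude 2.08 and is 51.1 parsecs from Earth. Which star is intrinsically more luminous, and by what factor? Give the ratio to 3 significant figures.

Star Q is more luminous, by a factor of 8.64×10^6.

Star P: p = 0.762 mas = 7.62×10^-4″ → d = 1/p = 1312 pc
Star P: M = m − 5 log₁₀ d + 5 = 26.47 − 5·3.1180 + 5 = 15.880
Star Q: M = m − 5 log₁₀ d + 5 = 2.08 − 5·1.7084 + 5 = -1.462
ΔM = M_P − M_Q = 15.880 − (-1.462) = 17.342; smaller M is more luminous → Star Q.
L ratio = 10^(0.4 |ΔM|) = 10^6.937 = 8.645×10^6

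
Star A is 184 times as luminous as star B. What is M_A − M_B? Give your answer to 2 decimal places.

M_A − M_B ≈ -5.66

Pogson: ΔM = −2.5 log₁₀(ratio) = −2.5 log₁₀(184) = −2.5 × 2.2648 = -5.662
Star A is brighter, so it has the smaller magnitude: the difference is negative.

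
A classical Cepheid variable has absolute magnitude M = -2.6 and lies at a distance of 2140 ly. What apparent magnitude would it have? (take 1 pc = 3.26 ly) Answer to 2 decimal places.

d = 2140 ly / 3.26 = 656.4 pc
m = M + 5 log₁₀ d − 5 = -2.6 + 5·2.8172 − 5 = 6.486

m ≈ 6.49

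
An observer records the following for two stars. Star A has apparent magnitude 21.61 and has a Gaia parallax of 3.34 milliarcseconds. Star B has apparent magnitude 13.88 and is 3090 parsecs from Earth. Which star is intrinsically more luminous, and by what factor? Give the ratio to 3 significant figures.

Star B is more luminous, by a factor of 132000.

Star A: p = 3.34 mas = 3.34×10^-3″ → d = 1/p = 299.4 pc
Star A: M = m − 5 log₁₀ d + 5 = 21.61 − 5·2.4763 + 5 = 14.229
Star B: M = m − 5 log₁₀ d + 5 = 13.88 − 5·3.4900 + 5 = 1.430
ΔM = M_A − M_B = 14.229 − (1.430) = 12.799; smaller M is more luminous → Star B.
L ratio = 10^(0.4 |ΔM|) = 10^5.119 = 131600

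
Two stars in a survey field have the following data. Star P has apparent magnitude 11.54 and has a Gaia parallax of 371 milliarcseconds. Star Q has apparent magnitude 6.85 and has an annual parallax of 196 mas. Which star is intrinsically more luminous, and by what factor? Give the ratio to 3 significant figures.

Star Q is more luminous, by a factor of 269.

Star P: p = 371 mas = 0.371″ → d = 1/p = 2.695 pc
Star P: M = m − 5 log₁₀ d + 5 = 11.54 − 5·0.4306 + 5 = 14.387
Star Q: p = 196 mas = 0.196″ → d = 1/p = 5.102 pc
Star Q: M = m − 5 log₁₀ d + 5 = 6.85 − 5·0.7077 + 5 = 8.311
ΔM = M_P − M_Q = 14.387 − (8.311) = 6.076; smaller M is more luminous → Star Q.
L ratio = 10^(0.4 |ΔM|) = 10^2.430 = 269.3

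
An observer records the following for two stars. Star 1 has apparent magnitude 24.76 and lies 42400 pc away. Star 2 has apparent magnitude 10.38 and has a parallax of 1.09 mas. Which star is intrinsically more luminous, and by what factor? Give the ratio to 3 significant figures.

Star 1: M = m − 5 log₁₀ d + 5 = 24.76 − 5·4.6274 + 5 = 6.623
Star 2: p = 1.09 mas = 1.09×10^-3″ → d = 1/p = 917.4 pc
Star 2: M = m − 5 log₁₀ d + 5 = 10.38 − 5·2.9626 + 5 = 0.567
ΔM = M_1 − M_2 = 6.623 − (0.567) = 6.056; smaller M is more luminous → Star 2.
L ratio = 10^(0.4 |ΔM|) = 10^2.422 = 264.5

Star 2 is more luminous, by a factor of 264.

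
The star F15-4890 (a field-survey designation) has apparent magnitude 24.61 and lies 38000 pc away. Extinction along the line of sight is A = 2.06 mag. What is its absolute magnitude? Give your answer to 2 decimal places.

5 log₁₀(d/10 pc) = 5 log₁₀(38000) − 5 = 17.899
M = m − 5 log₁₀(d/10) − A = 24.61 − 17.899 − 2.06 = 4.651

M ≈ 4.65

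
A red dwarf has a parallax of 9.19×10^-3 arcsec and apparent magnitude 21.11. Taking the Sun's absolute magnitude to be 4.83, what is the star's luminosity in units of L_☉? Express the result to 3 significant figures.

L/L_☉ ≈ 3.64×10^-5

d = 1/p = 1/9.19×10^-3″ = 108.8 pc
M = m − 5 log₁₀ d + 5 = 21.11 − 5·2.0367 + 5 = 15.927
M − M_☉ = 15.927 − 4.83 = 11.097
L/L_☉ = 10^(−0.4 × 11.097) = 3.642×10^-5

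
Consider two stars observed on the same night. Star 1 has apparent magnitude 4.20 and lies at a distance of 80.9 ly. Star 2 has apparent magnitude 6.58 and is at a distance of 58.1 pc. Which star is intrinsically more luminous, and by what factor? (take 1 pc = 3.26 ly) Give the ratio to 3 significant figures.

Star 1 is more luminous, by a factor of 1.63.

Star 1: d = 80.9 ly / 3.26 = 24.82 pc
Star 1: M = m − 5 log₁₀ d + 5 = 4.20 − 5·1.3947 + 5 = 2.226
Star 2: M = m − 5 log₁₀ d + 5 = 6.58 − 5·1.7642 + 5 = 2.759
ΔM = M_1 − M_2 = 2.226 − (2.759) = -0.533; smaller M is more luminous → Star 1.
L ratio = 10^(0.4 |ΔM|) = 10^0.213 = 1.633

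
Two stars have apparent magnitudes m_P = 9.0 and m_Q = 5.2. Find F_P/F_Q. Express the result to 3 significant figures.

F_P/F_Q ≈ 0.0302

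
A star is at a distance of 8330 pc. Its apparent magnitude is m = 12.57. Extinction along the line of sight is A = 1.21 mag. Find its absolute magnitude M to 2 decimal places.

M ≈ -3.24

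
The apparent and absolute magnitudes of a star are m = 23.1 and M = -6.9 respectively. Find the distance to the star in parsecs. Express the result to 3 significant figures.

Distance modulus: m − M = 23.1 − (-6.9) = 30.000
m − M = 5 log₁₀ d − 5
log₁₀ d = (m − M)/5 + 1 = 7.0000
d = 10^7.0000 = 1.000×10^7 pc

d ≈ 1.00×10^7 pc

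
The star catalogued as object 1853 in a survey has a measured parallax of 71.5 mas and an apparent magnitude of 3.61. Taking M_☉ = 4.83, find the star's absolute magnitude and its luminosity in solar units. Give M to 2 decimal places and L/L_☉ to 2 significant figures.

d = 1/p = 1000/71.5 mas = 13.99 pc
M = m − 5 log₁₀ d + 5 = 3.61 − 5·1.1457 + 5 = 2.882
M − M_☉ = 2.882 − 4.83 = -1.948
L/L_☉ = 10^(−0.4 × -1.948) = 6.017

M ≈ 2.88; L/L_☉ ≈ 6.0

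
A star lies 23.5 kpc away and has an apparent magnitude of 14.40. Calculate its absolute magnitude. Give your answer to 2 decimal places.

M ≈ -2.46

d = 23.5 kpc = 23500 pc
5 log₁₀(d/10 pc) = 5 log₁₀(23500) − 5 = 16.855
M = m − 5 log₁₀(d/10) = 14.40 − 16.855 = -2.455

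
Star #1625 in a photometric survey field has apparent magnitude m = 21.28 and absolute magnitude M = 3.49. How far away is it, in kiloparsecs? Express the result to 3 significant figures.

μ = m − M = 17.790
m − M = 5 log₁₀ d − 5
log₁₀ d = (m − M)/5 + 1 = 4.5580
d = 10^4.5580 = 36140 pc
= 36.14 kpc

d ≈ 36.1 kpc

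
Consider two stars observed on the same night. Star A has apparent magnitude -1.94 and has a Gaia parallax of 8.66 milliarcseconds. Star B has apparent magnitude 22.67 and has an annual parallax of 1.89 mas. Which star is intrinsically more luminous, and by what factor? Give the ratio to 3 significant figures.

Star A is more luminous, by a factor of 3.33×10^8.

Star A: p = 8.66 mas = 8.66×10^-3″ → d = 1/p = 115.5 pc
Star A: M = m − 5 log₁₀ d + 5 = -1.94 − 5·2.0625 + 5 = -7.252
Star B: p = 1.89 mas = 1.89×10^-3″ → d = 1/p = 529.1 pc
Star B: M = m − 5 log₁₀ d + 5 = 22.67 − 5·2.7235 + 5 = 14.052
ΔM = M_A − M_B = -7.252 − (14.052) = -21.305; smaller M is more luminous → Star A.
L ratio = 10^(0.4 |ΔM|) = 10^8.522 = 3.326×10^8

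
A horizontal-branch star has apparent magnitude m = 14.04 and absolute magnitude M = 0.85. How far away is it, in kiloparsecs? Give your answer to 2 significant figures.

Distance modulus: m − M = 14.04 − (0.85) = 13.190
m − M = 5 log₁₀ d − 5
log₁₀ d = (m − M)/5 + 1 = 3.6380
d = 10^3.6380 = 4345 pc
= 4.345 kpc

d ≈ 4.3 kpc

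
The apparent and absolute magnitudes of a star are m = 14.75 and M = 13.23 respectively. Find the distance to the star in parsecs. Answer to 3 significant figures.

μ = m − M = 1.520
m − M = 5 log₁₀ d − 5
log₁₀ d = (m − M)/5 + 1 = 1.3040
d = 10^1.3040 = 20.14 pc

d ≈ 20.1 pc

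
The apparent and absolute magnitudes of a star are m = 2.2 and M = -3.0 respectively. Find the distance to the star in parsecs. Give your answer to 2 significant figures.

d ≈ 110 pc

μ = m − M = 5.200
m − M = 5 log₁₀ d − 5
log₁₀ d = (m − M)/5 + 1 = 2.0400
d = 10^2.0400 = 109.6 pc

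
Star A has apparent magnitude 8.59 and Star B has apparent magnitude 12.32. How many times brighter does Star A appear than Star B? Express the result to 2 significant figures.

31

Magnitude difference = -3.73
Flux ratio = 10^(−0.4 Δm) = 10^(−0.4 × -3.73) = 10^1.492 = 31.05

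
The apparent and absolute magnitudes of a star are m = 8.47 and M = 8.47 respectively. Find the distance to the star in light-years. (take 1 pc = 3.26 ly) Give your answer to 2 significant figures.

d ≈ 33 ly

μ = m − M = 0.000
m − M = 5 log₁₀ d − 5
log₁₀ d = (m − M)/5 + 1 = 1.0000
d = 10^1.0000 = 10.00 pc
= 32.60 ly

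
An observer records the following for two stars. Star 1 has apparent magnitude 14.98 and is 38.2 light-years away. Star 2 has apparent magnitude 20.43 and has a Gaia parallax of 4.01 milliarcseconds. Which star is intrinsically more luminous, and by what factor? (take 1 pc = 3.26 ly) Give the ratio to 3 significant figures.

Star 2 is more luminous, by a factor of 2.99.

Star 1: d = 38.2 ly / 3.26 = 11.72 pc
Star 1: M = m − 5 log₁₀ d + 5 = 14.98 − 5·1.0688 + 5 = 14.636
Star 2: p = 4.01 mas = 4.01×10^-3″ → d = 1/p = 249.4 pc
Star 2: M = m − 5 log₁₀ d + 5 = 20.43 − 5·2.3969 + 5 = 13.446
ΔM = M_1 − M_2 = 14.636 − (13.446) = 1.190; smaller M is more luminous → Star 2.
L ratio = 10^(0.4 |ΔM|) = 10^0.476 = 2.992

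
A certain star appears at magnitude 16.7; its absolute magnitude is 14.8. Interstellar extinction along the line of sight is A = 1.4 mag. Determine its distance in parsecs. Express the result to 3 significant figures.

d ≈ 12.6 pc

m − M = 5 log₁₀(d/10 pc) + A  ⇒  16.7 − (14.8) − 1.4 = 5 log₁₀(d/10)
0.500 = 5 log₁₀(d/10)
log₁₀ d = (m − M − A)/5 + 1 = 1.1000
d = 10^1.1000 = 12.59 pc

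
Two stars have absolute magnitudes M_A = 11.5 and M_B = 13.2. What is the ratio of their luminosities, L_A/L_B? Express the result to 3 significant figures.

ΔM = M_A − M_B = -1.7
L_A/L_B = 10^(−0.4 ΔM) = 10^0.680 = 4.786

L_A/L_B ≈ 4.79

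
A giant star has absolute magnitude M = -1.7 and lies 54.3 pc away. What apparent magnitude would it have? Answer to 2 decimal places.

m = M + 5 log₁₀ d − 5 = -1.7 + 5·1.7348 − 5 = 1.974

m ≈ 1.97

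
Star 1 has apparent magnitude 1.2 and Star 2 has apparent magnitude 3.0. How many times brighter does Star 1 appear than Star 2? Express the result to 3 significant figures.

5.25

Δm = 1.2 − (3.0) = -1.8
Flux ratio = 10^(−0.4 Δm) = 10^(−0.4 × -1.8) = 10^0.720 = 5.248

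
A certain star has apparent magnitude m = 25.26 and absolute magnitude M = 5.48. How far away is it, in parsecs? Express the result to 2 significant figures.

d ≈ 90000 pc

μ = m − M = 19.780
m − M = 5 log₁₀ d − 5
log₁₀ d = (m − M)/5 + 1 = 4.9560
d = 10^4.9560 = 90360 pc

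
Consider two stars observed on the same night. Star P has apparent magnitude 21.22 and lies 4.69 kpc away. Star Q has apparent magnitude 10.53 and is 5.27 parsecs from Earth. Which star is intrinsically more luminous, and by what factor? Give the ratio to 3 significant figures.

Star P is more luminous, by a factor of 41.9.

Star P: d = 4.69 kpc = 4690 pc
Star P: M = m − 5 log₁₀ d + 5 = 21.22 − 5·3.6712 + 5 = 7.864
Star Q: M = m − 5 log₁₀ d + 5 = 10.53 − 5·0.7218 + 5 = 11.921
ΔM = M_P − M_Q = 7.864 − (11.921) = -4.057; smaller M is more luminous → Star P.
L ratio = 10^(0.4 |ΔM|) = 10^1.623 = 41.95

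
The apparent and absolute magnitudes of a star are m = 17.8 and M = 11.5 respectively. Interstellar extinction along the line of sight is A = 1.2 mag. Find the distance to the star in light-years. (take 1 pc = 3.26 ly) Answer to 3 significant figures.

m − M = 5 log₁₀(d/10 pc) + A  ⇒  17.8 − (11.5) − 1.2 = 5 log₁₀(d/10)
5.100 = 5 log₁₀(d/10)
log₁₀ d = (m − M − A)/5 + 1 = 2.0200
d = 10^2.0200 = 104.7 pc
= 341.4 ly

d ≈ 341 ly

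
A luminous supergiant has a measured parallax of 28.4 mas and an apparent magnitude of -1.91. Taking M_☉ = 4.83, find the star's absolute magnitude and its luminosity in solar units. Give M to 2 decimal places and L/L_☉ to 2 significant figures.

M ≈ -4.64; L/L_☉ ≈ 6200

d = 1/p = 1000/28.4 mas = 35.21 pc
M = m − 5 log₁₀ d + 5 = -1.91 − 5·1.5467 + 5 = -4.643
M − M_☉ = -4.643 − 4.83 = -9.473
L/L_☉ = 10^(−0.4 × -9.473) = 6157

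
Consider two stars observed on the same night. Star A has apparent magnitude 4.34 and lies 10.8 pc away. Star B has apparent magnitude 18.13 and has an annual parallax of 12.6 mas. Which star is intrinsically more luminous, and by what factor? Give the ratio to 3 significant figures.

Star A is more luminous, by a factor of 6080.

Star A: M = m − 5 log₁₀ d + 5 = 4.34 − 5·1.0334 + 5 = 4.173
Star B: p = 12.6 mas = 0.0126″ → d = 1/p = 79.37 pc
Star B: M = m − 5 log₁₀ d + 5 = 18.13 − 5·1.8996 + 5 = 13.632
ΔM = M_A − M_B = 4.173 − (13.632) = -9.459; smaller M is more luminous → Star A.
L ratio = 10^(0.4 |ΔM|) = 10^3.784 = 6076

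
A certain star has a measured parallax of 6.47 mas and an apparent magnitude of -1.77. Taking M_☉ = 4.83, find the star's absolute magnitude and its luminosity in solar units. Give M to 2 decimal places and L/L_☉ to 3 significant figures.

M ≈ -7.72; L/L_☉ ≈ 104000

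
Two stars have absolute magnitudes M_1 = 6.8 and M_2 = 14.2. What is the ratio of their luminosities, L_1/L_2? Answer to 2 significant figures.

L_1/L_2 ≈ 910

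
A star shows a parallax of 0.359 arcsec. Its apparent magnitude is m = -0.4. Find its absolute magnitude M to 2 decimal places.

M ≈ 2.38

d = 1/p = 1/0.359″ = 2.786 pc
5 log₁₀(d/10 pc) = 5 log₁₀(2.786) − 5 = -2.775
M = m − 5 log₁₀(d/10) = -0.4 + 2.775 = 2.375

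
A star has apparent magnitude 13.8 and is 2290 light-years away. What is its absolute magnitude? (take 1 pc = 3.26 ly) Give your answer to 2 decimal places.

M ≈ 4.57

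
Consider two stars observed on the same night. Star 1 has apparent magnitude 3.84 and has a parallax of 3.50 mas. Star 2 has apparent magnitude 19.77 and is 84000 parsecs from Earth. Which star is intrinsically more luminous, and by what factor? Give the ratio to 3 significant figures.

Star 1: p = 3.50 mas = 3.50×10^-3″ → d = 1/p = 285.7 pc
Star 1: M = m − 5 log₁₀ d + 5 = 3.84 − 5·2.4559 + 5 = -3.440
Star 2: M = m − 5 log₁₀ d + 5 = 19.77 − 5·4.9243 + 5 = 0.149
ΔM = M_1 − M_2 = -3.440 − (0.149) = -3.588; smaller M is more luminous → Star 1.
L ratio = 10^(0.4 |ΔM|) = 10^1.435 = 27.25

Star 1 is more luminous, by a factor of 27.2.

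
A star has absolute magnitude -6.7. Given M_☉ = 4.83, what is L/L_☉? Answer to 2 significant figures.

L/L_☉ ≈ 41000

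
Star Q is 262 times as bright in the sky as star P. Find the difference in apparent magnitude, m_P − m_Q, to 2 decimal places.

m_P − m_Q ≈ 6.05

Pogson: Δm = −2.5 log₁₀(ratio) = −2.5 log₁₀(262) = −2.5 × 2.4183 = -6.046
Star Q is brighter so has the smaller magnitude: m_P − m_Q is positive.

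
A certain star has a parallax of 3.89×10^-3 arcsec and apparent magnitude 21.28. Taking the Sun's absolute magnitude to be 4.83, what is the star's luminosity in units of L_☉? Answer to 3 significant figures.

L/L_☉ ≈ 1.74×10^-4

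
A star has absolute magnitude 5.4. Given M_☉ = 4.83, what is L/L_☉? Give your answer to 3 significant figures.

M − M_☉ = 5.4 − 4.83 = 0.570
L/L_☉ = 10^(−0.4 (M − M_☉)) = 10^-0.228 = 0.5916

L/L_☉ ≈ 0.592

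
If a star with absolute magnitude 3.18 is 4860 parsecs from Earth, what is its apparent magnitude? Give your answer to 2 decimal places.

m ≈ 16.61

m = M + 5 log₁₀ d − 5 = 3.18 + 5·3.6866 − 5 = 16.613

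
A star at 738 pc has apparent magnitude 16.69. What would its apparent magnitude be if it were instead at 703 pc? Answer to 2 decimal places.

Flux ∝ 1/d², so Δm = 5 log₁₀(d₂/d₁) = 5 log₁₀(703/738) = -0.106
m₂ = m₁ + Δm = 16.69 + (-0.106) = 16.584

m ≈ 16.58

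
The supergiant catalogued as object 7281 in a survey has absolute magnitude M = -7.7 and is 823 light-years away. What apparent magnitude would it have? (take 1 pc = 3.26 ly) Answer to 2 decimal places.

d = 823 ly / 3.26 = 252.5 pc
m = M + 5 log₁₀ d − 5 = -7.7 + 5·2.4022 − 5 = -0.689

m ≈ -0.69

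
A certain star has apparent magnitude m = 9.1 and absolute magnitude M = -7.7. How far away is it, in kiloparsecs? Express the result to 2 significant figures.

μ = m − M = 16.800
m − M = 5 log₁₀ d − 5
log₁₀ d = (m − M)/5 + 1 = 4.3600
d = 10^4.3600 = 22910 pc
= 22.91 kpc

d ≈ 23 kpc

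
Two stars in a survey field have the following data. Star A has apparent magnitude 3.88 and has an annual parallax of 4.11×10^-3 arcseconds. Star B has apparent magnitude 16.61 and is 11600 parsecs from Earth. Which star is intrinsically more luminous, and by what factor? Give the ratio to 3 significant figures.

Star A is more luminous, by a factor of 54.4.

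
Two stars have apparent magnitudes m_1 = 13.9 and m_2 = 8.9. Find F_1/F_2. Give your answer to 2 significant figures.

F_1/F_2 ≈ 0.010

Magnitude difference = 5.0
Flux ratio = 10^(−0.4 Δm) = 10^(−0.4 × 5.0) = 10^-2.000 = 0.01000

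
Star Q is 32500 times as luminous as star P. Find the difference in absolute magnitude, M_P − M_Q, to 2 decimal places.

Pogson: ΔM = −2.5 log₁₀(ratio) = −2.5 log₁₀(32500) = −2.5 × 4.5119 = -11.280
Star Q is brighter so has the smaller magnitude: M_P − M_Q is positive.

M_P − M_Q ≈ 11.28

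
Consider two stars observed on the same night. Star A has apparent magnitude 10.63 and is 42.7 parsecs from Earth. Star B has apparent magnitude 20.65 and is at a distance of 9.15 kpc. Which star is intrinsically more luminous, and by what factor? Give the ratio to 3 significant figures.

Star B is more luminous, by a factor of 4.51.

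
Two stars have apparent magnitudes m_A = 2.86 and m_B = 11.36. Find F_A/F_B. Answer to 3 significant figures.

F_A/F_B ≈ 2510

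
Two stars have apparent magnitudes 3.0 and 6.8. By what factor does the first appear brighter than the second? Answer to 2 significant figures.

33

Δm = 3.0 − (6.8) = -3.8
Flux ratio = 10^(−0.4 Δm) = 10^(−0.4 × -3.8) = 10^1.520 = 33.11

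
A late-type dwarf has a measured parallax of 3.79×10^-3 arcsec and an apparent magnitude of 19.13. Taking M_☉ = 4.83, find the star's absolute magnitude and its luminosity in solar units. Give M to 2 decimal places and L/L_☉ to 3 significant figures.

M ≈ 12.02; L/L_☉ ≈ 1.33×10^-3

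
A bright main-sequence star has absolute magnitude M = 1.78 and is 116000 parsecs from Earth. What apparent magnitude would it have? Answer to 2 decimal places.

m = M + 5 log₁₀ d − 5 = 1.78 + 5·5.0645 − 5 = 22.102

m ≈ 22.10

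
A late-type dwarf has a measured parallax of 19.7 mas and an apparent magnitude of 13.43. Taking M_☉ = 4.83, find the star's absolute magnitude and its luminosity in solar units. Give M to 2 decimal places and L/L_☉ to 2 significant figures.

M ≈ 9.90; L/L_☉ ≈ 9.4×10^-3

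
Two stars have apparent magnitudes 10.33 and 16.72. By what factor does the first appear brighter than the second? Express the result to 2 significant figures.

360

Δm = 10.33 − (16.72) = -6.39
Flux ratio = 10^(−0.4 Δm) = 10^(−0.4 × -6.39) = 10^2.556 = 359.7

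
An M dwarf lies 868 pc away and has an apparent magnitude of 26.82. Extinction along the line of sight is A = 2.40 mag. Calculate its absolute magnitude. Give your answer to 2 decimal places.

5 log₁₀(d/10 pc) = 5 log₁₀(868.0) − 5 = 9.693
M = m − 5 log₁₀(d/10) − A = 26.82 − 9.693 − 2.40 = 14.727

M ≈ 14.73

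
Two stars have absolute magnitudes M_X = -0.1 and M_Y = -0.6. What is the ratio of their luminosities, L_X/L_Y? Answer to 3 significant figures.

ΔM = M_X − M_Y = 0.5
L_X/L_Y = 10^(−0.4 ΔM) = 10^-0.200 = 0.6310

L_X/L_Y ≈ 0.631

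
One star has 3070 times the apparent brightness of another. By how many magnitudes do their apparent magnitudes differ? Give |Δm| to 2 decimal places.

Pogson: Δm = −2.5 log₁₀(ratio) = −2.5 log₁₀(3070) = −2.5 × 3.4871 = -8.718

|Δm| ≈ 8.72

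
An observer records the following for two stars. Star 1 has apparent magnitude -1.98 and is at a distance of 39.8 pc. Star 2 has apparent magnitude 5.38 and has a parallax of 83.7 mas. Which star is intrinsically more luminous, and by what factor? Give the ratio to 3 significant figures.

Star 1: M = m − 5 log₁₀ d + 5 = -1.98 − 5·1.5999 + 5 = -4.979
Star 2: p = 83.7 mas = 0.0837″ → d = 1/p = 11.95 pc
Star 2: M = m − 5 log₁₀ d + 5 = 5.38 − 5·1.0773 + 5 = 4.994
ΔM = M_1 − M_2 = -4.979 − (4.994) = -9.973; smaller M is more luminous → Star 1.
L ratio = 10^(0.4 |ΔM|) = 10^3.989 = 9755

Star 1 is more luminous, by a factor of 9750.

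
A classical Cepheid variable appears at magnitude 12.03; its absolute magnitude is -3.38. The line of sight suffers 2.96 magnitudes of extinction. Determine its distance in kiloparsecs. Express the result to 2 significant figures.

m − M = 5 log₁₀(d/10 pc) + A  ⇒  12.03 − (-3.38) − 2.96 = 5 log₁₀(d/10)
12.450 = 5 log₁₀(d/10)
log₁₀ d = (m − M − A)/5 + 1 = 3.4900
d = 10^3.4900 = 3090 pc
= 3.090 kpc

d ≈ 3.1 kpc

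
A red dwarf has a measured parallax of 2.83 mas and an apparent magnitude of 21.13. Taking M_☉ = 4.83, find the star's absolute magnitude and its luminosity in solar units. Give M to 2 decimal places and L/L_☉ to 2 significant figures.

d = 1/p = 1000/2.83 mas = 353.4 pc
M = m − 5 log₁₀ d + 5 = 21.13 − 5·2.5482 + 5 = 13.389
M − M_☉ = 13.389 − 4.83 = 8.559
L/L_☉ = 10^(−0.4 × 8.559) = 3.771×10^-4

M ≈ 13.39; L/L_☉ ≈ 3.8×10^-4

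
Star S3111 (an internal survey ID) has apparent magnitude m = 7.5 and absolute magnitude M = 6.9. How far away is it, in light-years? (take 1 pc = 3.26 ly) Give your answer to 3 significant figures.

d ≈ 43.0 ly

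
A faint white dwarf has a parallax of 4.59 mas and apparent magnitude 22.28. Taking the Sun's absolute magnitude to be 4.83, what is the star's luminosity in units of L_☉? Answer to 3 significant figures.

d = 1/p = 1000/4.59 mas = 217.9 pc
M = m − 5 log₁₀ d + 5 = 22.28 − 5·2.3382 + 5 = 15.589
M − M_☉ = 15.589 − 4.83 = 10.759
L/L_☉ = 10^(−0.4 × 10.759) = 4.970×10^-5

L/L_☉ ≈ 4.97×10^-5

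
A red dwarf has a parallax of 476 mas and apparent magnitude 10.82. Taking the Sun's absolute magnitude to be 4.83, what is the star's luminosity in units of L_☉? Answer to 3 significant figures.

d = 1/p = 1000/476 mas = 2.101 pc
M = m − 5 log₁₀ d + 5 = 10.82 − 5·0.3224 + 5 = 14.208
M − M_☉ = 14.208 − 4.83 = 9.378
L/L_☉ = 10^(−0.4 × 9.378) = 1.773×10^-4

L/L_☉ ≈ 1.77×10^-4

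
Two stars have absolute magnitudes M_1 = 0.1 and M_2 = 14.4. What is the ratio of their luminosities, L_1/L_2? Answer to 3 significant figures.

ΔM = M_1 − M_2 = -14.3
L_1/L_2 = 10^(−0.4 ΔM) = 10^5.720 = 524800

L_1/L_2 ≈ 525000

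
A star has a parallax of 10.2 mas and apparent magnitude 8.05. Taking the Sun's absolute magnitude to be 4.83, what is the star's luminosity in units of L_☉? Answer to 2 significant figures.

L/L_☉ ≈ 5.0

d = 1/p = 1000/10.2 mas = 98.04 pc
M = m − 5 log₁₀ d + 5 = 8.05 − 5·1.9914 + 5 = 3.093
M − M_☉ = 3.093 − 4.83 = -1.737
L/L_☉ = 10^(−0.4 × -1.737) = 4.952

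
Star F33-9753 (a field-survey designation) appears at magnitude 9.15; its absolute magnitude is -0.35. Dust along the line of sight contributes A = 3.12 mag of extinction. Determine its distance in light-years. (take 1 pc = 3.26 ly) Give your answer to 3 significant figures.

d ≈ 615 ly

m − M = 5 log₁₀(d/10 pc) + A  ⇒  9.15 − (-0.35) − 3.12 = 5 log₁₀(d/10)
6.380 = 5 log₁₀(d/10)
log₁₀ d = (m − M − A)/5 + 1 = 2.2760
d = 10^2.2760 = 188.8 pc
= 615.5 ly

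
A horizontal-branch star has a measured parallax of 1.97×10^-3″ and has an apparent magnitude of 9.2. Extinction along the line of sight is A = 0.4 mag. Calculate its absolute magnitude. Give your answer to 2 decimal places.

M ≈ 0.27

d = 1/p = 1/1.97×10^-3″ = 507.6 pc
5 log₁₀(d/10 pc) = 5 log₁₀(507.6) − 5 = 8.528
M = m − 5 log₁₀(d/10) − A = 9.2 − 8.528 − 0.4 = 0.272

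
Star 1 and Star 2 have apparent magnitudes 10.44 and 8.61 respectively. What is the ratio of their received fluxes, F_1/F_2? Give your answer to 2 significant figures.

F_1/F_2 ≈ 0.19

Magnitude difference = 1.83
Flux ratio = 10^(−0.4 Δm) = 10^(−0.4 × 1.83) = 10^-0.732 = 0.1854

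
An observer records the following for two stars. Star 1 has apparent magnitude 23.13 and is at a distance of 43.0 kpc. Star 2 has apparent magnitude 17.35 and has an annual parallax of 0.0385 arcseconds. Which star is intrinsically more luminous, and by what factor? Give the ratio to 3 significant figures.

Star 1 is more luminous, by a factor of 13400.

Star 1: d = 43.0 kpc = 43000 pc
Star 1: M = m − 5 log₁₀ d + 5 = 23.13 − 5·4.6335 + 5 = 4.963
Star 2: d = 1/p = 1/0.0385″ = 25.97 pc
Star 2: M = m − 5 log₁₀ d + 5 = 17.35 − 5·1.4145 + 5 = 15.277
ΔM = M_1 − M_2 = 4.963 − (15.277) = -10.315; smaller M is more luminous → Star 1.
L ratio = 10^(0.4 |ΔM|) = 10^4.126 = 13360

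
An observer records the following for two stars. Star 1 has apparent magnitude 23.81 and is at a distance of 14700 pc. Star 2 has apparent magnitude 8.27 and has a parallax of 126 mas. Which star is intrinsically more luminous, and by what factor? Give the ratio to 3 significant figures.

Star 1 is more luminous, by a factor of 2.09.

Star 1: M = m − 5 log₁₀ d + 5 = 23.81 − 5·4.1673 + 5 = 7.973
Star 2: p = 126 mas = 0.126″ → d = 1/p = 7.937 pc
Star 2: M = m − 5 log₁₀ d + 5 = 8.27 − 5·0.8996 + 5 = 8.772
ΔM = M_1 − M_2 = 7.973 − (8.772) = -0.798; smaller M is more luminous → Star 1.
L ratio = 10^(0.4 |ΔM|) = 10^0.319 = 2.086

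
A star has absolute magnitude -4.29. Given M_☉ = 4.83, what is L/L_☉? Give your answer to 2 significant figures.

M − M_☉ = -4.29 − 4.83 = -9.120
L/L_☉ = 10^(−0.4 (M − M_☉)) = 10^3.648 = 4446

L/L_☉ ≈ 4400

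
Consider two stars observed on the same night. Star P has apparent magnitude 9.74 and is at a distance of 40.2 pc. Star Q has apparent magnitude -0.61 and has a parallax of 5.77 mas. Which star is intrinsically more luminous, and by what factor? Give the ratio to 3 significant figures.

Star Q is more luminous, by a factor of 257000.

Star P: M = m − 5 log₁₀ d + 5 = 9.74 − 5·1.6042 + 5 = 6.719
Star Q: p = 5.77 mas = 5.77×10^-3″ → d = 1/p = 173.3 pc
Star Q: M = m − 5 log₁₀ d + 5 = -0.61 − 5·2.2388 + 5 = -6.804
ΔM = M_P − M_Q = 6.719 − (-6.804) = 13.523; smaller M is more luminous → Star Q.
L ratio = 10^(0.4 |ΔM|) = 10^5.409 = 256600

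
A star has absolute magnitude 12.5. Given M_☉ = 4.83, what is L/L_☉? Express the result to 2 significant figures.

M − M_☉ = 12.5 − 4.83 = 7.670
L/L_☉ = 10^(−0.4 (M − M_☉)) = 10^-3.068 = 8.551×10^-4

L/L_☉ ≈ 8.6×10^-4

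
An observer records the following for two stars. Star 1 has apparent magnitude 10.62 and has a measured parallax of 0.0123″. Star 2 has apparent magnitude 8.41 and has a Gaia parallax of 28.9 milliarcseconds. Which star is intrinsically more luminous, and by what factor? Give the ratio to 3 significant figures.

Star 2 is more luminous, by a factor of 1.39.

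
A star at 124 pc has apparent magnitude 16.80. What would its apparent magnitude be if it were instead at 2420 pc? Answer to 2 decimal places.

Flux ∝ 1/d², so Δm = 5 log₁₀(d₂/d₁) = 5 log₁₀(2420/124) = 6.452
m₂ = m₁ + Δm = 16.80 + (6.452) = 23.252

m ≈ 23.25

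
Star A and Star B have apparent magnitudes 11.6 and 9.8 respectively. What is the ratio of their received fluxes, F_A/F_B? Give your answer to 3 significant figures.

F_A/F_B ≈ 0.191

Magnitude difference = 1.8
Flux ratio = 10^(−0.4 Δm) = 10^(−0.4 × 1.8) = 10^-0.720 = 0.1905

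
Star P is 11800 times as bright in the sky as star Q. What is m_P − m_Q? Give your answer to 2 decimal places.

m_P − m_Q ≈ -10.18

Pogson: Δm = −2.5 log₁₀(ratio) = −2.5 log₁₀(11800) = −2.5 × 4.0719 = -10.180
Star P is brighter, so it has the smaller magnitude: the difference is negative.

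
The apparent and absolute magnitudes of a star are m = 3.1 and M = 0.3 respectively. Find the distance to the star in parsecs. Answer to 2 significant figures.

d ≈ 36 pc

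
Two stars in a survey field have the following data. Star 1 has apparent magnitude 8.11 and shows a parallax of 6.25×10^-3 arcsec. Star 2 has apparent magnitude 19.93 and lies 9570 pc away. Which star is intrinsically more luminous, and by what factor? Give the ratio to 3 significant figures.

Star 1 is more luminous, by a factor of 14.9.

Star 1: d = 1/p = 1/6.25×10^-3″ = 160.0 pc
Star 1: M = m − 5 log₁₀ d + 5 = 8.11 − 5·2.2041 + 5 = 2.089
Star 2: M = m − 5 log₁₀ d + 5 = 19.93 − 5·3.9809 + 5 = 5.025
ΔM = M_1 − M_2 = 2.089 − (5.025) = -2.936; smaller M is more luminous → Star 1.
L ratio = 10^(0.4 |ΔM|) = 10^1.174 = 14.94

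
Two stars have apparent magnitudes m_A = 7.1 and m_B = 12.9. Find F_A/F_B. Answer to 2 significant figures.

F_A/F_B ≈ 210

Magnitude difference = -5.8
Flux ratio = 10^(−0.4 Δm) = 10^(−0.4 × -5.8) = 10^2.320 = 208.9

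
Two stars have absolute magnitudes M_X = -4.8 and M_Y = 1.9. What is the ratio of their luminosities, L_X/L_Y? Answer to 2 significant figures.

ΔM = M_X − M_Y = -6.7
L_X/L_Y = 10^(−0.4 ΔM) = 10^2.680 = 478.6

L_X/L_Y ≈ 480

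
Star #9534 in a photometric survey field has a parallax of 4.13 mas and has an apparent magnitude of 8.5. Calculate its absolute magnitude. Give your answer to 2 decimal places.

M ≈ 1.58

p = 4.13 mas = 4.13×10^-3″ → d = 1/p = 242.1 pc
5 log₁₀(d/10 pc) = 5 log₁₀(242.1) − 5 = 6.920
M = m − 5 log₁₀(d/10) = 8.5 − 6.920 = 1.580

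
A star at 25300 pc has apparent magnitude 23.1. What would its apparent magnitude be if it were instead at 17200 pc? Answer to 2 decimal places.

m ≈ 22.26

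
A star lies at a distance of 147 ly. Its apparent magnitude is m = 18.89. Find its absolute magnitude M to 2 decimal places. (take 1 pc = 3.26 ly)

d = 147 ly / 3.26 = 45.09 pc
5 log₁₀(d/10 pc) = 5 log₁₀(45.09) − 5 = 3.270
M = m − 5 log₁₀(d/10) = 18.89 − 3.270 = 15.620

M ≈ 15.62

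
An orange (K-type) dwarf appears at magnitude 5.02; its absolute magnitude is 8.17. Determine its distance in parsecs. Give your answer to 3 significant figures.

d ≈ 2.34 pc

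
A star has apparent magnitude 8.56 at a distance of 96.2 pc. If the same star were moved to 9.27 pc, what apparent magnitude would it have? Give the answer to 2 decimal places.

Flux ∝ 1/d², so Δm = 5 log₁₀(d₂/d₁) = 5 log₁₀(9.27/96.2) = -5.080
m₂ = m₁ + Δm = 8.56 + (-5.080) = 3.480

m ≈ 3.48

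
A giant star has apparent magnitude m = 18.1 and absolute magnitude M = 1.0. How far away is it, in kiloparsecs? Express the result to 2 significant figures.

d ≈ 26 kpc

μ = m − M = 17.100
m − M = 5 log₁₀ d − 5
log₁₀ d = (m − M)/5 + 1 = 4.4200
d = 10^4.4200 = 26300 pc
= 26.30 kpc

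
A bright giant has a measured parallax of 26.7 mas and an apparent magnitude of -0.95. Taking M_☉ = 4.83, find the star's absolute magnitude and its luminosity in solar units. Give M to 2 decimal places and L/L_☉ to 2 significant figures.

M ≈ -3.82; L/L_☉ ≈ 2900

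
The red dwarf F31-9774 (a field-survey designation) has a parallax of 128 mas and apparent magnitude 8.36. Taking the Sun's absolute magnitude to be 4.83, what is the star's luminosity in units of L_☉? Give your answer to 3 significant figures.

L/L_☉ ≈ 0.0236

d = 1/p = 1000/128 mas = 7.812 pc
M = m − 5 log₁₀ d + 5 = 8.36 − 5·0.8928 + 5 = 8.896
M − M_☉ = 8.896 − 4.83 = 4.066
L/L_☉ = 10^(−0.4 × 4.066) = 0.02364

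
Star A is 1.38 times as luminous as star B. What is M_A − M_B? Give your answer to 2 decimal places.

M_A − M_B ≈ -0.35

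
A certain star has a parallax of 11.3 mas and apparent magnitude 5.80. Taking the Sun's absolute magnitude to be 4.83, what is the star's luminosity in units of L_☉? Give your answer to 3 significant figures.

d = 1/p = 1000/11.3 mas = 88.50 pc
M = m − 5 log₁₀ d + 5 = 5.80 − 5·1.9469 + 5 = 1.065
M − M_☉ = 1.065 − 4.83 = -3.765
L/L_☉ = 10^(−0.4 × -3.765) = 32.05

L/L_☉ ≈ 32.1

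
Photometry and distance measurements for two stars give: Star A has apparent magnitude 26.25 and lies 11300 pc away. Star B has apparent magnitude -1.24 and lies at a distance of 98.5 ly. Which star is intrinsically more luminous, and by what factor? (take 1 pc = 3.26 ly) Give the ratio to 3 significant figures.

Star B is more luminous, by a factor of 708000.

Star A: M = m − 5 log₁₀ d + 5 = 26.25 − 5·4.0531 + 5 = 10.985
Star B: d = 98.5 ly / 3.26 = 30.21 pc
Star B: M = m − 5 log₁₀ d + 5 = -1.24 − 5·1.4802 + 5 = -3.641
ΔM = M_A − M_B = 10.985 − (-3.641) = 14.626; smaller M is more luminous → Star B.
L ratio = 10^(0.4 |ΔM|) = 10^5.850 = 708400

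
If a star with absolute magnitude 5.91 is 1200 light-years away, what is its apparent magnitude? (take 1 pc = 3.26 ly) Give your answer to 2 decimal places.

m ≈ 13.74

d = 1200 ly / 3.26 = 368.1 pc
m = M + 5 log₁₀ d − 5 = 5.91 + 5·2.5660 − 5 = 13.740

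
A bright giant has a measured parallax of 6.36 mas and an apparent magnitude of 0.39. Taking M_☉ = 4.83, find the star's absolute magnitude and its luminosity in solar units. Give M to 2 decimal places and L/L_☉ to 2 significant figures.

M ≈ -5.59; L/L_☉ ≈ 15000

d = 1/p = 1000/6.36 mas = 157.2 pc
M = m − 5 log₁₀ d + 5 = 0.39 − 5·2.1965 + 5 = -5.593
M − M_☉ = -5.593 − 4.83 = -10.423
L/L_☉ = 10^(−0.4 × -10.423) = 14760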